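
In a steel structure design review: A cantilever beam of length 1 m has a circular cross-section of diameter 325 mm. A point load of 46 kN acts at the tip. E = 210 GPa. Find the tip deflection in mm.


I = pi * d^4 / 64 = pi * 325^4 / 64 = 547650316.04 mm^4
L = 1000.0 mm, P = 46000.0 N, E = 210000.0 MPa
delta = P * L^3 / (3 * E * I)
= 46000.0 * 1000.0^3 / (3 * 210000.0 * 547650316.04)
= 0.1333 mm

0.1333 mm


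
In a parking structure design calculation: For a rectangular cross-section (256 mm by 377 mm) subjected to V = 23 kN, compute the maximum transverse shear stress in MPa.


A = b * h = 256 * 377 = 96512 mm^2
V = 23 kN = 23000.0 N
tau_max = 1.5 * V / A = 1.5 * 23000.0 / 96512
= 0.3575 MPa

0.3575 MPa


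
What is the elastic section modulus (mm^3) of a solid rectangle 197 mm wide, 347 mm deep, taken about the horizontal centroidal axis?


S = b * h^2 / 6
= 197 * 347^2 / 6
= 197 * 120409 / 6
= 3953428.83 mm^3

3953428.83 mm^3


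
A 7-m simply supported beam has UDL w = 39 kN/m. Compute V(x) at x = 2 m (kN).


R_A = w * L / 2 = 39 * 7 / 2 = 136.5 kN
V(x) = R_A - w * x = 136.5 - 39 * 2
= 58.5 kN

58.5 kN


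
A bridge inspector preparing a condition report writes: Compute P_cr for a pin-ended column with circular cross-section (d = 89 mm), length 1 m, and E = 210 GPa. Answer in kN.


I = pi * d^4 / 64 = 3079852.55 mm^4
L = 1000.0 mm
P_cr = pi^2 * E * I / L^2
= 9.8696 * 210000.0 * 3079852.55 / 1000.0^2
= 6383354.53 N = 6383.3545 kN

6383.3545 kN


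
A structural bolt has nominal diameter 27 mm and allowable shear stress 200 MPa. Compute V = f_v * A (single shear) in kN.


A = pi * d^2 / 4 = pi * 27^2 / 4 = 572.5553 mm^2
V = f_v * A / 1000 = 200 * 572.5553 / 1000
= 114.5111 kN

114.5111 kN


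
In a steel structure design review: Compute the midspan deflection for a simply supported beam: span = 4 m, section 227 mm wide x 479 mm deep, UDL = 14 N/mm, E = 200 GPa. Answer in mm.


I = 227 * 479^3 / 12 = 2078984021.08 mm^4
L = 4000.0 mm, w = 14 N/mm, E = 200000.0 MPa
delta = 5 * w * L^4 / (384 * E * I)
= 5 * 14 * 4000.0^4 / (384 * 200000.0 * 2078984021.08)
= 0.1122 mm

0.1122 mm


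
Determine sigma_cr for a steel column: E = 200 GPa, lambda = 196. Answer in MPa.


sigma_cr = pi^2 * E / lambda^2
= 9.8696 * 200000.0 / 196^2
= 9.8696 * 200000.0 / 38416
= 51.3828 MPa

51.3828 MPa


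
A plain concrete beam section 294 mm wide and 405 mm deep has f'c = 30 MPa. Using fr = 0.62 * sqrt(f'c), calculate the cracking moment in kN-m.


fr = 0.62 * sqrt(30) = 0.62 * 5.4772 = 3.3959 MPa
I = 294 * 405^3 / 12 = 1627538062.5 mm^4
y_t = 202.5 mm
M_cr = fr * I / y_t = 3.3959 * 1627538062.5 / 202.5 N-mm
= 27.2935 kN-m

27.2935 kN-m


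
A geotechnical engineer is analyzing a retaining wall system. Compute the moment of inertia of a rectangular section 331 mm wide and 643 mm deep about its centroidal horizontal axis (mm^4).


I = b * h^3 / 12
= 331 * 643^3 / 12
= 331 * 265847707 / 12
= 7332965918.08 mm^4

7332965918.08 mm^4


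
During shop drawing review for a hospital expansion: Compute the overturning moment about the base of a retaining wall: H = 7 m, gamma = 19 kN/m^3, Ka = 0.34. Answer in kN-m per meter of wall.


Pa = 0.5 * Ka * gamma * H^2
= 0.5 * 0.34 * 19 * 7^2
= 158.27 kN/m
Arm = H / 3 = 7 / 3 = 2.3333 m
Mo = Pa * arm = Pa * H / 3 = 158.27 * 7 / 3 = 369.2967 kN-m/m

369.2967 kN-m/m


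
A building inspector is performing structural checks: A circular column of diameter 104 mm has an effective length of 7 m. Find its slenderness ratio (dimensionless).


Radius of gyration r = d / 4 = 104 / 4 = 26.0 mm
L_eff = 7000.0 mm
Slenderness ratio = L / r = 7000.0 / 26.0 = 269.23 (dimensionless)

269.23 (dimensionless)


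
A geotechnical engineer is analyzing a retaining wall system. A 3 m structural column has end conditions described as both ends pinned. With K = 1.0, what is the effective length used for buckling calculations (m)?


L_eff = K * L
= 1.0 * 3
= 3.0 m

3.0 m


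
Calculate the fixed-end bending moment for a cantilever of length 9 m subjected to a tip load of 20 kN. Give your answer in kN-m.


For a cantilever with a point load at the free end:
M_max = P * L = 20 * 9 = 180 kN-m

180 kN-m


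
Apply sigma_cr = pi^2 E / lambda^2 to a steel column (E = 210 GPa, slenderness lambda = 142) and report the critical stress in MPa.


sigma_cr = pi^2 * E / lambda^2
= 9.8696 * 210000.0 / 142^2
= 9.8696 * 210000.0 / 20164
= 102.788 MPa

102.788 MPa


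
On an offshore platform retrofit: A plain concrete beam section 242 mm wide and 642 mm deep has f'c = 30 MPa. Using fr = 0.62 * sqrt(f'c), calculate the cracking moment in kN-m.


fr = 0.62 * sqrt(30) = 0.62 * 5.4772 = 3.3959 MPa
I = 242 * 642^3 / 12 = 5336287308.0 mm^4
y_t = 321.0 mm
M_cr = fr * I / y_t = 3.3959 * 5336287308.0 / 321.0 N-mm
= 56.4529 kN-m

56.4529 kN-m


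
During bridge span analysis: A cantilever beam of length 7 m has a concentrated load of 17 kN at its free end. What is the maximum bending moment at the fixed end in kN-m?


For a cantilever with a point load at the free end:
M_max = P * L = 17 * 7 = 119 kN-m

119 kN-m


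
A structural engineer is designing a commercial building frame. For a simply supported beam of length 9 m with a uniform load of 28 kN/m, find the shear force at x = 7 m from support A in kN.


R_A = w * L / 2 = 28 * 9 / 2 = 126.0 kN
V(x) = R_A - w * x = 126.0 - 28 * 7
= -70.0 kN

-70.0 kN


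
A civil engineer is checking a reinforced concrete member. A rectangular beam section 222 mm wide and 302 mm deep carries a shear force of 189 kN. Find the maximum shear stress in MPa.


A = b * h = 222 * 302 = 67044 mm^2
V = 189 kN = 189000.0 N
tau_max = 1.5 * V / A = 1.5 * 189000.0 / 67044
= 4.2286 MPa

4.2286 MPa


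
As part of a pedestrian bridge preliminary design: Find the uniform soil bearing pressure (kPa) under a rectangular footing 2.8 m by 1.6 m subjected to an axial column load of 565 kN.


A = 2.8 * 1.6 = 4.48 m^2
q = P / A = 565 / 4.48
= 126.1161 kPa

126.1161 kPa


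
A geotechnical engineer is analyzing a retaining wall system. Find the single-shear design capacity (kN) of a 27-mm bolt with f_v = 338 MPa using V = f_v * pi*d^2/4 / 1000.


A = pi * d^2 / 4 = pi * 27^2 / 4 = 572.5553 mm^2
V = f_v * A / 1000 = 338 * 572.5553 / 1000
= 193.5237 kN

193.5237 kN


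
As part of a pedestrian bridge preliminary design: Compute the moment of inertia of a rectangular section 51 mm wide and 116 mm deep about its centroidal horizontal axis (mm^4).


I = b * h^3 / 12
= 51 * 116^3 / 12
= 51 * 1560896 / 12
= 6633808.0 mm^4

6633808.0 mm^4


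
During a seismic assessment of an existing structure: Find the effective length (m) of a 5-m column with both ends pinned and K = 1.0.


L_eff = K * L
= 1.0 * 5
= 5.0 m

5.0 m


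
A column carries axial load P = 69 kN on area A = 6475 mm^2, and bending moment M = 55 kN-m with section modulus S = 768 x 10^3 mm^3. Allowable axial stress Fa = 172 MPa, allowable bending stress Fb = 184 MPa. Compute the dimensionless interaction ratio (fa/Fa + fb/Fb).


f_a = P / A = 69000.0 / 6475 = 10.6564 MPa
f_b = M / S = 55000000.0 / 768000.0 = 71.6146 MPa
Ratio = f_a / Fa + f_b / Fb
= 10.6564 / 172 + 71.6146 / 184
= 0.4512 (dimensionless)

0.4512 (dimensionless)


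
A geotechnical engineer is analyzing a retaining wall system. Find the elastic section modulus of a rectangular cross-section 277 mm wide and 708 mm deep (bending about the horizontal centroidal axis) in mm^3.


S = b * h^2 / 6
= 277 * 708^2 / 6
= 277 * 501264 / 6
= 23141688.0 mm^3

23141688.0 mm^3


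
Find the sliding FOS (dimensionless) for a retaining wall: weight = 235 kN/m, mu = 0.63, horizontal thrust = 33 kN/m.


Resisting force = mu * W = 0.63 * 235 = 148.05 kN/m
FOS = Resisting / Driving = 148.05 / 33
= 4.4864 (dimensionless)

4.4864 (dimensionless)


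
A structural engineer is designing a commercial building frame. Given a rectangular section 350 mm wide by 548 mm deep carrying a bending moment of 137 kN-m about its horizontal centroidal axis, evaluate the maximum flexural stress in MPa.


I = b * h^3 / 12 = 350 * 548^3 / 12 = 4799858933.33 mm^4
y = h / 2 = 548 / 2 = 274.0 mm
M = 137 kN-m = 137000000.0 N-mm
sigma = M * y / I = 137000000.0 * 274.0 / 4799858933.33
= 7.82 MPa

7.82 MPa


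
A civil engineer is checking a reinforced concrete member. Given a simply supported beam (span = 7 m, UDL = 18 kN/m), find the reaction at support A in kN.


Total load = w * L = 18 * 7 = 126 kN
By symmetry, each reaction R = total / 2 = 126 / 2 = 63.0 kN

63.0 kN


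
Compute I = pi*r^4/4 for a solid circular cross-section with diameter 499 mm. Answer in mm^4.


r = d / 2 = 499 / 2 = 249.5 mm
I = pi * r^4 / 4 = pi * 249.5^4 / 4
= 3043491416.12 mm^4

3043491416.12 mm^4


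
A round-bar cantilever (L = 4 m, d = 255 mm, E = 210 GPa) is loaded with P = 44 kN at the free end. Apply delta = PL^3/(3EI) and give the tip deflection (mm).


I = pi * d^4 / 64 = pi * 255^4 / 64 = 207553767.2 mm^4
L = 4000.0 mm, P = 44000.0 N, E = 210000.0 MPa
delta = P * L^3 / (3 * E * I)
= 44000.0 * 4000.0^3 / (3 * 210000.0 * 207553767.2)
= 21.5358 mm

21.5358 mm


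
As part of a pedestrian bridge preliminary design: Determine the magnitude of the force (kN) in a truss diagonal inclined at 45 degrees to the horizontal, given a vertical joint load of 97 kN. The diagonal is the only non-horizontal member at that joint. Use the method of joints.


At the joint, only the diagonal has a vertical component, so vertical equilibrium gives:
F * sin(45) = 97
F = 97 / sin(45)
= 97 / 0.707107
= 137.18 kN

137.18 kN


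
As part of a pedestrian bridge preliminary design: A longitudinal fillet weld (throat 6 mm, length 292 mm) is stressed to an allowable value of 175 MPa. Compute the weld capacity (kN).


Strength = throat * length * allowable stress
= 6 * 292 * 175 N
= 306600 N
= 306.6 kN

306.6 kN


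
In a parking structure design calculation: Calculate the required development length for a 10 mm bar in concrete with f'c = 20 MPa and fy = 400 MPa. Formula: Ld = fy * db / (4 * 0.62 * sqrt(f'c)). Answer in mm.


Ld = (fy * db) / (4 * 0.62 * sqrt(f'c))
= (400 * 10) / (4 * 0.62 * sqrt(20))
= 4000 / 11.0909
= 360.66 mm

360.66 mm


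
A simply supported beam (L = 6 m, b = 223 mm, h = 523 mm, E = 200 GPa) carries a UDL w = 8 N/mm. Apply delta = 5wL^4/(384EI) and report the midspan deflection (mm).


I = 223 * 523^3 / 12 = 2658451145.08 mm^4
L = 6000.0 mm, w = 8 N/mm, E = 200000.0 MPa
delta = 5 * w * L^4 / (384 * E * I)
= 5 * 8 * 6000.0^4 / (384 * 200000.0 * 2658451145.08)
= 0.2539 mm

0.2539 mm


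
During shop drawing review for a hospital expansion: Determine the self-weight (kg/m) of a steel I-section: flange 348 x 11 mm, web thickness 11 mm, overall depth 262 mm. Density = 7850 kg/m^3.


A_flanges = 2 * 348 * 11 = 7656 mm^2
A_web = (262 - 2 * 11) * 11 = 2640 mm^2
A_total = 7656 + 2640 = 10296 mm^2 = 0.010296 m^2
Weight = rho * A = 7850 * 0.010296 = 80.8236 kg/m

80.8236 kg/m


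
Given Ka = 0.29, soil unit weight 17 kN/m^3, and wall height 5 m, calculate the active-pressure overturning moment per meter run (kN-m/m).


Pa = 0.5 * Ka * gamma * H^2
= 0.5 * 0.29 * 17 * 5^2
= 61.625 kN/m
Arm = H / 3 = 5 / 3 = 1.6667 m
Mo = Pa * arm = Pa * H / 3 = 61.625 * 5 / 3 = 102.7083 kN-m/m

102.7083 kN-m/m


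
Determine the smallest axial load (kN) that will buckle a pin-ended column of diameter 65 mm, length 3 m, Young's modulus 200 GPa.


I = pi * d^4 / 64 = 876240.51 mm^4
L = 3000.0 mm
P_cr = pi^2 * E * I / L^2
= 9.8696 * 200000.0 * 876240.51 / 3000.0^2
= 192181.05 N = 192.181 kN

192.181 kN


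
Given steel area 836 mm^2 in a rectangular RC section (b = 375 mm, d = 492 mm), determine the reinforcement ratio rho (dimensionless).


rho = As / (b * d)
= 836 / (375 * 492)
= 836 / 184500
= 0.004531 (dimensionless)

0.004531 (dimensionless)


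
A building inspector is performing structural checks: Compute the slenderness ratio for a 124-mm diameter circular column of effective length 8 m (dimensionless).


Radius of gyration r = d / 4 = 124 / 4 = 31.0 mm
L_eff = 8000.0 mm
Slenderness ratio = L / r = 8000.0 / 31.0 = 258.06 (dimensionless)

258.06 (dimensionless)


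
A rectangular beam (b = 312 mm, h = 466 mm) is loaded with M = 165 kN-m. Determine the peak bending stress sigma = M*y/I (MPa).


I = b * h^3 / 12 = 312 * 466^3 / 12 = 2631062096.0 mm^4
y = h / 2 = 466 / 2 = 233.0 mm
M = 165 kN-m = 165000000.0 N-mm
sigma = M * y / I = 165000000.0 * 233.0 / 2631062096.0
= 14.61 MPa

14.61 MPa


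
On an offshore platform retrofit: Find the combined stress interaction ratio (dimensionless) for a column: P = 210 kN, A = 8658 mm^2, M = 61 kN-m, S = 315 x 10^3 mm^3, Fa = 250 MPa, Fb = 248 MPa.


f_a = P / A = 210000.0 / 8658 = 24.255 MPa
f_b = M / S = 61000000.0 / 315000.0 = 193.6508 MPa
Ratio = f_a / Fa + f_b / Fb
= 24.255 / 250 + 193.6508 / 248
= 0.8779 (dimensionless)

0.8779 (dimensionless)


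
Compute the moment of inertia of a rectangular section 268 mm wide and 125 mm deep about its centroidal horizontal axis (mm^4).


I = b * h^3 / 12
= 268 * 125^3 / 12
= 268 * 1953125 / 12
= 43619791.67 mm^4

43619791.67 mm^4


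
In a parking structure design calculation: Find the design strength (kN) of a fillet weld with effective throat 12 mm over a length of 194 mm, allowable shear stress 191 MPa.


Strength = throat * length * allowable stress
= 12 * 194 * 191 N
= 444648 N
= 444.65 kN

444.65 kN


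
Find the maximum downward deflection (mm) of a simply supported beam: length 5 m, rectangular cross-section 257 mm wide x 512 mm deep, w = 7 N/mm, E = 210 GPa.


I = 257 * 512^3 / 12 = 2874496341.33 mm^4
L = 5000.0 mm, w = 7 N/mm, E = 210000.0 MPa
delta = 5 * w * L^4 / (384 * E * I)
= 5 * 7 * 5000.0^4 / (384 * 210000.0 * 2874496341.33)
= 0.0944 mm

0.0944 mm


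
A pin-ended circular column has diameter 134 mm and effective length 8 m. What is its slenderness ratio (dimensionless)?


Radius of gyration r = d / 4 = 134 / 4 = 33.5 mm
L_eff = 8000.0 mm
Slenderness ratio = L / r = 8000.0 / 33.5 = 238.81 (dimensionless)

238.81 (dimensionless)


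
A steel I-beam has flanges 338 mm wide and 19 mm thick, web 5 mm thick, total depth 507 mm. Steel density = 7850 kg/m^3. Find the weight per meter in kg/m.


A_flanges = 2 * 338 * 19 = 12844 mm^2
A_web = (507 - 2 * 19) * 5 = 2345 mm^2
A_total = 12844 + 2345 = 15189 mm^2 = 0.015189 m^2
Weight = rho * A = 7850 * 0.015189 = 119.2336 kg/m

119.2336 kg/m


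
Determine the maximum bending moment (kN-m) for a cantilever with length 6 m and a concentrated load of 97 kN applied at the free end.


For a cantilever with a point load at the free end:
M_max = P * L = 97 * 6 = 582 kN-m

582 kN-m


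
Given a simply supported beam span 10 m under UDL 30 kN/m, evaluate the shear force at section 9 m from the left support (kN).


R_A = w * L / 2 = 30 * 10 / 2 = 150.0 kN
V(x) = R_A - w * x = 150.0 - 30 * 9
= -120.0 kN

-120.0 kN


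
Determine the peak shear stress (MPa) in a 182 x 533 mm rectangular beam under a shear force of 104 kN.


A = b * h = 182 * 533 = 97006 mm^2
V = 104 kN = 104000.0 N
tau_max = 1.5 * V / A = 1.5 * 104000.0 / 97006
= 1.6081 MPa

1.6081 MPa


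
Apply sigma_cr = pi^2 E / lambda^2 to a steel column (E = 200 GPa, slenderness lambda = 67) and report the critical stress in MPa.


sigma_cr = pi^2 * E / lambda^2
= 9.8696 * 200000.0 / 67^2
= 9.8696 * 200000.0 / 4489
= 439.724 MPa

439.724 MPa


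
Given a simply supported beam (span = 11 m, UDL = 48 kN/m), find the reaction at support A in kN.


Total load = w * L = 48 * 11 = 528 kN
By symmetry, each reaction R = total / 2 = 528 / 2 = 264.0 kN

264.0 kN


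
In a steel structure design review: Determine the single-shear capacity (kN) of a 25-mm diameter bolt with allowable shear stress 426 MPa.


A = pi * d^2 / 4 = pi * 25^2 / 4 = 490.8739 mm^2
V = f_v * A / 1000 = 426 * 490.8739 / 1000
= 209.1123 kN

209.1123 kN


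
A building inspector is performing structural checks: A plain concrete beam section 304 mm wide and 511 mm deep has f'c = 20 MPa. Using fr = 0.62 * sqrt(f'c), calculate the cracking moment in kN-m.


fr = 0.62 * sqrt(20) = 0.62 * 4.4721 = 2.7727 MPa
I = 304 * 511^3 / 12 = 3380298385.33 mm^4
y_t = 255.5 mm
M_cr = fr * I / y_t = 2.7727 * 3380298385.33 / 255.5 N-mm
= 36.6835 kN-m

36.6835 kN-m


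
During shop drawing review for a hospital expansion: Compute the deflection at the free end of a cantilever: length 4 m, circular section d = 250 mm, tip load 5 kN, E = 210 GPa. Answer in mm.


I = pi * d^4 / 64 = pi * 250^4 / 64 = 191747598.49 mm^4
L = 4000.0 mm, P = 5000.0 N, E = 210000.0 MPa
delta = P * L^3 / (3 * E * I)
= 5000.0 * 4000.0^3 / (3 * 210000.0 * 191747598.49)
= 2.649 mm

2.649 mm


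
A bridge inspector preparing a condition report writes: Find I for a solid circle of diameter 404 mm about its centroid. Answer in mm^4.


r = d / 2 = 404 / 2 = 202.0 mm
I = pi * r^4 / 4 = pi * 202.0^4 / 4
= 1307661565.24 mm^4

1307661565.24 mm^4


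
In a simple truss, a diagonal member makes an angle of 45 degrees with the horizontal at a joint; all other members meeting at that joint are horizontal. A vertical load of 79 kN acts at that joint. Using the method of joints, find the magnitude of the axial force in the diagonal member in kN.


At the joint, only the diagonal has a vertical component, so vertical equilibrium gives:
F * sin(45) = 79
F = 79 / sin(45)
= 79 / 0.707107
= 111.72 kN

111.72 kN


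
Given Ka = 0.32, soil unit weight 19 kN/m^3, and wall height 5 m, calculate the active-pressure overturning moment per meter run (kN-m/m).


Pa = 0.5 * Ka * gamma * H^2
= 0.5 * 0.32 * 19 * 5^2
= 76.0 kN/m
Arm = H / 3 = 5 / 3 = 1.6667 m
Mo = Pa * arm = Pa * H / 3 = 76.0 * 5 / 3 = 126.6667 kN-m/m

126.6667 kN-m/m


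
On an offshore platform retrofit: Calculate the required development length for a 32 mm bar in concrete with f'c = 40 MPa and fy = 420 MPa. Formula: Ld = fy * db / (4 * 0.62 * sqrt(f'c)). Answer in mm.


Ld = (fy * db) / (4 * 0.62 * sqrt(f'c))
= (420 * 32) / (4 * 0.62 * sqrt(40))
= 13440 / 15.6849
= 856.88 mm

856.88 mm


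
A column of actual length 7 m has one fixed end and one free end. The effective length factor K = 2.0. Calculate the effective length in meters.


L_eff = K * L
= 2.0 * 7
= 14.0 m

14.0 m


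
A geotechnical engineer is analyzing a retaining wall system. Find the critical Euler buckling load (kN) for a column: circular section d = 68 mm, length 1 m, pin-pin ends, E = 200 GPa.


I = pi * d^4 / 64 = 1049555.84 mm^4
L = 1000.0 mm
P_cr = pi^2 * E * I / L^2
= 9.8696 * 200000.0 * 1049555.84 / 1000.0^2
= 2071740.19 N = 2071.7402 kN

2071.7402 kN


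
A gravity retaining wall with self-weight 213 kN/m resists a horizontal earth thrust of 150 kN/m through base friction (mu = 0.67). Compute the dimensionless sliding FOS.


Resisting force = mu * W = 0.67 * 213 = 142.71 kN/m
FOS = Resisting / Driving = 142.71 / 150
= 0.9514 (dimensionless)

0.9514 (dimensionless)


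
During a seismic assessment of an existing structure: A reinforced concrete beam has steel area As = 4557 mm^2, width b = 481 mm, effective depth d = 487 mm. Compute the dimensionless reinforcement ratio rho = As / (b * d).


rho = As / (b * d)
= 4557 / (481 * 487)
= 4557 / 234247
= 0.019454 (dimensionless)

0.019454 (dimensionless)


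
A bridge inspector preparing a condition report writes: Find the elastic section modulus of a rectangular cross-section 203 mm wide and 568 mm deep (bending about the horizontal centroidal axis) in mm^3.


S = b * h^2 / 6
= 203 * 568^2 / 6
= 203 * 322624 / 6
= 10915445.33 mm^3

10915445.33 mm^3


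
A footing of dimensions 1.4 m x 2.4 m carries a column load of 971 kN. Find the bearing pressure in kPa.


A = 1.4 * 2.4 = 3.36 m^2
q = P / A = 971 / 3.36
= 288.9881 kPa

288.9881 kPa


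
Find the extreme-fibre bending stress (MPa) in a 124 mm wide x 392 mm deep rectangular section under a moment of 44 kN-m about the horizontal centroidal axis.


I = b * h^3 / 12 = 124 * 392^3 / 12 = 622441642.67 mm^4
y = h / 2 = 392 / 2 = 196.0 mm
M = 44 kN-m = 44000000.0 N-mm
sigma = M * y / I = 44000000.0 * 196.0 / 622441642.67
= 13.86 MPa

13.86 MPa


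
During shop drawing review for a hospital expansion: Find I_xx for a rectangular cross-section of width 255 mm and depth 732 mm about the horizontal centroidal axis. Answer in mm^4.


I = b * h^3 / 12
= 255 * 732^3 / 12
= 255 * 392223168 / 12
= 8334742320.0 mm^4

8334742320.0 mm^4


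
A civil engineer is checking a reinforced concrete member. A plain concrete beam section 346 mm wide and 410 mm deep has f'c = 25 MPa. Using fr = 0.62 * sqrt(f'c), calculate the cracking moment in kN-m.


fr = 0.62 * sqrt(25) = 0.62 * 5.0 = 3.1 MPa
I = 346 * 410^3 / 12 = 1987222166.67 mm^4
y_t = 205.0 mm
M_cr = fr * I / y_t = 3.1 * 1987222166.67 / 205.0 N-mm
= 30.0507 kN-m

30.0507 kN-m


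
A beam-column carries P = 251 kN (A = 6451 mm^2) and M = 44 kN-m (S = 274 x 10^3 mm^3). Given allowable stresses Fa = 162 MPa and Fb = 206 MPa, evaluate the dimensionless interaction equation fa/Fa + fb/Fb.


f_a = P / A = 251000.0 / 6451 = 38.9087 MPa
f_b = M / S = 44000000.0 / 274000.0 = 160.5839 MPa
Ratio = f_a / Fa + f_b / Fb
= 38.9087 / 162 + 160.5839 / 206
= 1.0197 (dimensionless)

1.0197 (dimensionless)


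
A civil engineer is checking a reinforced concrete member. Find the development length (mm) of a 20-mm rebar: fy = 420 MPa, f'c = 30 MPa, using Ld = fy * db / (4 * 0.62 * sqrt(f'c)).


Ld = (fy * db) / (4 * 0.62 * sqrt(f'c))
= (420 * 20) / (4 * 0.62 * sqrt(30))
= 8400 / 13.5835
= 618.4 mm

618.4 mm


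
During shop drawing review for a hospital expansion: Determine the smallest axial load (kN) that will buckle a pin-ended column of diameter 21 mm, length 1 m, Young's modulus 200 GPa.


I = pi * d^4 / 64 = 9546.56 mm^4
L = 1000.0 mm
P_cr = pi^2 * E * I / L^2
= 9.8696 * 200000.0 * 9546.56 / 1000.0^2
= 18844.16 N = 18.8442 kN

18.8442 kN


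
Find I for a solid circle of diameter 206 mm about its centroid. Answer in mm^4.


r = d / 2 = 206 / 2 = 103.0 mm
I = pi * r^4 / 4 = pi * 103.0^4 / 4
= 88397255.23 mm^4

88397255.23 mm^4


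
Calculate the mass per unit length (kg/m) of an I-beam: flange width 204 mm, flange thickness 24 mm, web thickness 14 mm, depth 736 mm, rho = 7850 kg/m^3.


A_flanges = 2 * 204 * 24 = 9792 mm^2
A_web = (736 - 2 * 24) * 14 = 9632 mm^2
A_total = 9792 + 9632 = 19424 mm^2 = 0.019424 m^2
Weight = rho * A = 7850 * 0.019424 = 152.4784 kg/m

152.4784 kg/m


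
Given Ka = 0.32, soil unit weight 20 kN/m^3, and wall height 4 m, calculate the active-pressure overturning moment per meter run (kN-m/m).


Pa = 0.5 * Ka * gamma * H^2
= 0.5 * 0.32 * 20 * 4^2
= 51.2 kN/m
Arm = H / 3 = 4 / 3 = 1.3333 m
Mo = Pa * arm = Pa * H / 3 = 51.2 * 4 / 3 = 68.2667 kN-m/m

68.2667 kN-m/m


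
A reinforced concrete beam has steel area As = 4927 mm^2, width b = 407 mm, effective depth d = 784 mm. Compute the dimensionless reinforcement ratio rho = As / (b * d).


rho = As / (b * d)
= 4927 / (407 * 784)
= 4927 / 319088
= 0.015441 (dimensionless)

0.015441 (dimensionless)


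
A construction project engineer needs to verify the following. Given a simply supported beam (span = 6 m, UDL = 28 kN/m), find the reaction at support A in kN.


Total load = w * L = 28 * 6 = 168 kN
By symmetry, each reaction R = total / 2 = 168 / 2 = 84.0 kN

84.0 kN


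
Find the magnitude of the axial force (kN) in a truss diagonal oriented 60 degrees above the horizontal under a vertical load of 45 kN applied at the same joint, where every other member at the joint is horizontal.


At the joint, only the diagonal has a vertical component, so vertical equilibrium gives:
F * sin(60) = 45
F = 45 / sin(60)
= 45 / 0.866025
= 51.96 kN

51.96 kN


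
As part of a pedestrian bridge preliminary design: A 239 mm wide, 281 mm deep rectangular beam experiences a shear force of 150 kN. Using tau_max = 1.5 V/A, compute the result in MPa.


A = b * h = 239 * 281 = 67159 mm^2
V = 150 kN = 150000.0 N
tau_max = 1.5 * V / A = 1.5 * 150000.0 / 67159
= 3.3503 MPa

3.3503 MPa


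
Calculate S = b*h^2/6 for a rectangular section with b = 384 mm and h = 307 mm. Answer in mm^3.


S = b * h^2 / 6
= 384 * 307^2 / 6
= 384 * 94249 / 6
= 6031936.0 mm^3

6031936.0 mm^3


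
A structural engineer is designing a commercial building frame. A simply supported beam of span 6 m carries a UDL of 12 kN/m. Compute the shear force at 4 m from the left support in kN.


R_A = w * L / 2 = 12 * 6 / 2 = 36.0 kN
V(x) = R_A - w * x = 36.0 - 12 * 4
= -12.0 kN

-12.0 kN


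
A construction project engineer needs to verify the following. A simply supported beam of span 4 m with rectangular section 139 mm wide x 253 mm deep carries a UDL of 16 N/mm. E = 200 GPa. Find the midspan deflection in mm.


I = 139 * 253^3 / 12 = 187583708.58 mm^4
L = 4000.0 mm, w = 16 N/mm, E = 200000.0 MPa
delta = 5 * w * L^4 / (384 * E * I)
= 5 * 16 * 4000.0^4 / (384 * 200000.0 * 187583708.58)
= 1.4216 mm

1.4216 mm


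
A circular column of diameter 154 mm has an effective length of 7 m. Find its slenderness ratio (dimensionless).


Radius of gyration r = d / 4 = 154 / 4 = 38.5 mm
L_eff = 7000.0 mm
Slenderness ratio = L / r = 7000.0 / 38.5 = 181.82 (dimensionless)

181.82 (dimensionless)


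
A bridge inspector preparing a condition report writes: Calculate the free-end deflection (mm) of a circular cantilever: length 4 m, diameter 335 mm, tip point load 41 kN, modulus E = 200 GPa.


I = pi * d^4 / 64 = pi * 335^4 / 64 = 618228649.37 mm^4
L = 4000.0 mm, P = 41000.0 N, E = 200000.0 MPa
delta = P * L^3 / (3 * E * I)
= 41000.0 * 4000.0^3 / (3 * 200000.0 * 618228649.37)
= 7.074 mm

7.074 mm


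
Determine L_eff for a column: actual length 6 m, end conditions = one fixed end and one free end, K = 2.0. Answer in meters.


L_eff = K * L
= 2.0 * 6
= 12.0 m

12.0 m


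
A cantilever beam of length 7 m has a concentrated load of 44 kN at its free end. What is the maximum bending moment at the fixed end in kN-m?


For a cantilever with a point load at the free end:
M_max = P * L = 44 * 7 = 308 kN-m

308 kN-m


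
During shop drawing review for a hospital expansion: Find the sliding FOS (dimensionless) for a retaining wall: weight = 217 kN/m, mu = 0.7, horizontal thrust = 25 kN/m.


Resisting force = mu * W = 0.7 * 217 = 151.9 kN/m
FOS = Resisting / Driving = 151.9 / 25
= 6.076 (dimensionless)

6.076 (dimensionless)


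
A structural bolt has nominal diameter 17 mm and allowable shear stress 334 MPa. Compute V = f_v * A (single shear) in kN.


A = pi * d^2 / 4 = pi * 17^2 / 4 = 226.9801 mm^2
V = f_v * A / 1000 = 334 * 226.9801 / 1000
= 75.8113 kN

75.8113 kN


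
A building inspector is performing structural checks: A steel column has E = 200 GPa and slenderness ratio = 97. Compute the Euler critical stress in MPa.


sigma_cr = pi^2 * E / lambda^2
= 9.8696 * 200000.0 / 97^2
= 9.8696 * 200000.0 / 9409
= 209.7907 MPa

209.7907 MPa


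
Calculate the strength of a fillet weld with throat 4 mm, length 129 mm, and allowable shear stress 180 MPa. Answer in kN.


Strength = throat * length * allowable stress
= 4 * 129 * 180 N
= 92880 N
= 92.88 kN

92.88 kN


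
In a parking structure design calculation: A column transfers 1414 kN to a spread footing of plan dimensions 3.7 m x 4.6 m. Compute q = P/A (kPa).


A = 3.7 * 4.6 = 17.02 m^2
q = P / A = 1414 / 17.02
= 83.0787 kPa

83.0787 kPa


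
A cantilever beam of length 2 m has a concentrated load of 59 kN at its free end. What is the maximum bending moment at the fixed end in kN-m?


For a cantilever with a point load at the free end:
M_max = P * L = 59 * 2 = 118 kN-m

118 kN-m


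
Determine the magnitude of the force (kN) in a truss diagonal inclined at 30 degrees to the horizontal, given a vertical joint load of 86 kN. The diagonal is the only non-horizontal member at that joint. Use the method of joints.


At the joint, only the diagonal has a vertical component, so vertical equilibrium gives:
F * sin(30) = 86
F = 86 / sin(30)
= 86 / 0.5
= 172.0 kN

172.0 kN


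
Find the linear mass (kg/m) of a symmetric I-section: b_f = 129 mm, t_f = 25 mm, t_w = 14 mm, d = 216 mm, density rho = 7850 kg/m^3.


A_flanges = 2 * 129 * 25 = 6450 mm^2
A_web = (216 - 2 * 25) * 14 = 2324 mm^2
A_total = 6450 + 2324 = 8774 mm^2 = 0.008774 m^2
Weight = rho * A = 7850 * 0.008774 = 68.8759 kg/m

68.8759 kg/m


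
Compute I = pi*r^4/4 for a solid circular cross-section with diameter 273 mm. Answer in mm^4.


r = d / 2 = 273 / 2 = 136.5 mm
I = pi * r^4 / 4 = pi * 136.5^4 / 4
= 272659407.65 mm^4

272659407.65 mm^4


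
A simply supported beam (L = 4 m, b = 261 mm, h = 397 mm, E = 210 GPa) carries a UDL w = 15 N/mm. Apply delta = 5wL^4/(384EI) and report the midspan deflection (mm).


I = 261 * 397^3 / 12 = 1360914312.75 mm^4
L = 4000.0 mm, w = 15 N/mm, E = 210000.0 MPa
delta = 5 * w * L^4 / (384 * E * I)
= 5 * 15 * 4000.0^4 / (384 * 210000.0 * 1360914312.75)
= 0.175 mm

0.175 mm


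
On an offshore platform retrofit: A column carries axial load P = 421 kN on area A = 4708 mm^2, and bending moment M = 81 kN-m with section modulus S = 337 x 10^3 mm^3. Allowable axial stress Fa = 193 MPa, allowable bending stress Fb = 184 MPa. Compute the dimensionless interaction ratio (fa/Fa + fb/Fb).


f_a = P / A = 421000.0 / 4708 = 89.4223 MPa
f_b = M / S = 81000000.0 / 337000.0 = 240.3561 MPa
Ratio = f_a / Fa + f_b / Fb
= 89.4223 / 193 + 240.3561 / 184
= 1.7696 (dimensionless)

1.7696 (dimensionless)


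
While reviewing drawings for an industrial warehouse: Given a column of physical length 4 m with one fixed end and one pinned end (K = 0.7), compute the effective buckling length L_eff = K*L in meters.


L_eff = K * L
= 0.7 * 4
= 2.8 m

2.8 m


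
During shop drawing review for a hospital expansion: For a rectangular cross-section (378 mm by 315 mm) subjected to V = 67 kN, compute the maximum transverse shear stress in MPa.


A = b * h = 378 * 315 = 119070 mm^2
V = 67 kN = 67000.0 N
tau_max = 1.5 * V / A = 1.5 * 67000.0 / 119070
= 0.844 MPa

0.844 MPa


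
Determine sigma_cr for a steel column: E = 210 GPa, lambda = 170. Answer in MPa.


sigma_cr = pi^2 * E / lambda^2
= 9.8696 * 210000.0 / 170^2
= 9.8696 * 210000.0 / 28900
= 71.7168 MPa

71.7168 MPa


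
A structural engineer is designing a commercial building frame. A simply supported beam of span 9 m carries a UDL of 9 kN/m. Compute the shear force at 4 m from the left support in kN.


R_A = w * L / 2 = 9 * 9 / 2 = 40.5 kN
V(x) = R_A - w * x = 40.5 - 9 * 4
= 4.5 kN

4.5 kN


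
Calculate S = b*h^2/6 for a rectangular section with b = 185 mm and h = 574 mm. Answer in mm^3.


S = b * h^2 / 6
= 185 * 574^2 / 6
= 185 * 329476 / 6
= 10158843.33 mm^3

10158843.33 mm^3


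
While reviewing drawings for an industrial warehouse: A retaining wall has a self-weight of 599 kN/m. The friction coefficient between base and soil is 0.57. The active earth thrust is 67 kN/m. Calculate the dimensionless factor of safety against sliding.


Resisting force = mu * W = 0.57 * 599 = 341.43 kN/m
FOS = Resisting / Driving = 341.43 / 67
= 5.096 (dimensionless)

5.096 (dimensionless)


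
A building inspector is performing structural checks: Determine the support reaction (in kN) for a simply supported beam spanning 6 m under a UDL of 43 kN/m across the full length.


Total load = w * L = 43 * 6 = 258 kN
By symmetry, each reaction R = total / 2 = 258 / 2 = 129.0 kN

129.0 kN


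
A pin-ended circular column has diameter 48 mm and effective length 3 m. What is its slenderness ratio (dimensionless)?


Radius of gyration r = d / 4 = 48 / 4 = 12.0 mm
L_eff = 3000.0 mm
Slenderness ratio = L / r = 3000.0 / 12.0 = 250.0 (dimensionless)

250.0 (dimensionless)


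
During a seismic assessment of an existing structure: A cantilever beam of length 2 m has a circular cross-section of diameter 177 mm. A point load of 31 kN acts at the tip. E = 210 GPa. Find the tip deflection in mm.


I = pi * d^4 / 64 = pi * 177^4 / 64 = 48179574.94 mm^4
L = 2000.0 mm, P = 31000.0 N, E = 210000.0 MPa
delta = P * L^3 / (3 * E * I)
= 31000.0 * 2000.0^3 / (3 * 210000.0 * 48179574.94)
= 8.1705 mm

8.1705 mm


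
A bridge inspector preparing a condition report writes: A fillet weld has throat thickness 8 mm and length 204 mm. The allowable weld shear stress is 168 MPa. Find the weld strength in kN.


Strength = throat * length * allowable stress
= 8 * 204 * 168 N
= 274176 N
= 274.18 kN

274.18 kN


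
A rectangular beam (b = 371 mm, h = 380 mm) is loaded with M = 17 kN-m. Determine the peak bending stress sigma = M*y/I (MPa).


I = b * h^3 / 12 = 371 * 380^3 / 12 = 1696459333.33 mm^4
y = h / 2 = 380 / 2 = 190.0 mm
M = 17 kN-m = 17000000.0 N-mm
sigma = M * y / I = 17000000.0 * 190.0 / 1696459333.33
= 1.9 MPa

1.9 MPa


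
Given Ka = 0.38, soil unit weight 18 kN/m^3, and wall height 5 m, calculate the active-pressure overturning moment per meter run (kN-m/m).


Pa = 0.5 * Ka * gamma * H^2
= 0.5 * 0.38 * 18 * 5^2
= 85.5 kN/m
Arm = H / 3 = 5 / 3 = 1.6667 m
Mo = Pa * arm = Pa * H / 3 = 85.5 * 5 / 3 = 142.5 kN-m/m

142.5 kN-m/m


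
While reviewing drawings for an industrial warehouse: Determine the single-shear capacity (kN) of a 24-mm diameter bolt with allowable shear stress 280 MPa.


A = pi * d^2 / 4 = pi * 24^2 / 4 = 452.3893 mm^2
V = f_v * A / 1000 = 280 * 452.3893 / 1000
= 126.669 kN

126.669 kN


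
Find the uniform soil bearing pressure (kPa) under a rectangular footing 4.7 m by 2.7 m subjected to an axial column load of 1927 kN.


A = 4.7 * 2.7 = 12.69 m^2
q = P / A = 1927 / 12.69
= 151.8519 kPa

151.8519 kPa


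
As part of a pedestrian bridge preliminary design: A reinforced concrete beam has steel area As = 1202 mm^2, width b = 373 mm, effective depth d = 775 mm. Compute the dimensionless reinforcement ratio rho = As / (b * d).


rho = As / (b * d)
= 1202 / (373 * 775)
= 1202 / 289075
= 0.004158 (dimensionless)

0.004158 (dimensionless)


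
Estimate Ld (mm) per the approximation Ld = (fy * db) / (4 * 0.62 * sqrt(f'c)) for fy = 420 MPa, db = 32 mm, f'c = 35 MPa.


Ld = (fy * db) / (4 * 0.62 * sqrt(f'c))
= (420 * 32) / (4 * 0.62 * sqrt(35))
= 13440 / 14.6719
= 916.04 mm

916.04 mm


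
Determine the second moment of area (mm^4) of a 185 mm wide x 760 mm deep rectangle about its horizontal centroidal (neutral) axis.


I = b * h^3 / 12
= 185 * 760^3 / 12
= 185 * 438976000 / 12
= 6767546666.67 mm^4

6767546666.67 mm^4


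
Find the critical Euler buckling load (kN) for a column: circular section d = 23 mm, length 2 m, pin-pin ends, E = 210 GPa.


I = pi * d^4 / 64 = 13736.66 mm^4
L = 2000.0 mm
P_cr = pi^2 * E * I / L^2
= 9.8696 * 210000.0 * 13736.66 / 2000.0^2
= 7117.71 N = 7.1177 kN

7.1177 kN


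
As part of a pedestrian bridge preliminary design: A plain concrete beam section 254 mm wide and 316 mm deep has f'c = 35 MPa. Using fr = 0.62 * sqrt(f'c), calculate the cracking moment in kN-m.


fr = 0.62 * sqrt(35) = 0.62 * 5.9161 = 3.668 MPa
I = 254 * 316^3 / 12 = 667903498.67 mm^4
y_t = 158.0 mm
M_cr = fr * I / y_t = 3.668 * 667903498.67 / 158.0 N-mm
= 15.5054 kN-m

15.5054 kN-m


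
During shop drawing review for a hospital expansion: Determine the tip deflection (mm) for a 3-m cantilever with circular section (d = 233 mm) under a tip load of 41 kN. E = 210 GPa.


I = pi * d^4 / 64 = pi * 233^4 / 64 = 144675030.57 mm^4
L = 3000.0 mm, P = 41000.0 N, E = 210000.0 MPa
delta = P * L^3 / (3 * E * I)
= 41000.0 * 3000.0^3 / (3 * 210000.0 * 144675030.57)
= 12.1454 mm

12.1454 mm


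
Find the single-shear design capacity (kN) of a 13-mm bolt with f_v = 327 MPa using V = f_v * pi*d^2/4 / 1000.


A = pi * d^2 / 4 = pi * 13^2 / 4 = 132.7323 mm^2
V = f_v * A / 1000 = 327 * 132.7323 / 1000
= 43.4035 kN

43.4035 kN


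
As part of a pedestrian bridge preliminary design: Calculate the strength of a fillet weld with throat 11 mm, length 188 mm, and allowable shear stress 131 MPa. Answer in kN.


Strength = throat * length * allowable stress
= 11 * 188 * 131 N
= 270908 N
= 270.91 kN

270.91 kN


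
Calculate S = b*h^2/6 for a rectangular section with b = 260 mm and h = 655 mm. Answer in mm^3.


S = b * h^2 / 6
= 260 * 655^2 / 6
= 260 * 429025 / 6
= 18591083.33 mm^3

18591083.33 mm^3


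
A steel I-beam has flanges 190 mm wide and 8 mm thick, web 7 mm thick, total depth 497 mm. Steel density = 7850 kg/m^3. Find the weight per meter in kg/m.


A_flanges = 2 * 190 * 8 = 3040 mm^2
A_web = (497 - 2 * 8) * 7 = 3367 mm^2
A_total = 3040 + 3367 = 6407 mm^2 = 0.006407 m^2
Weight = rho * A = 7850 * 0.006407 = 50.295 kg/m

50.295 kg/m


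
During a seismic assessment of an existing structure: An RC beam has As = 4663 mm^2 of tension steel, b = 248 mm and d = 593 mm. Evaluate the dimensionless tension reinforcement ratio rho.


rho = As / (b * d)
= 4663 / (248 * 593)
= 4663 / 147064
= 0.031707 (dimensionless)

0.031707 (dimensionless)


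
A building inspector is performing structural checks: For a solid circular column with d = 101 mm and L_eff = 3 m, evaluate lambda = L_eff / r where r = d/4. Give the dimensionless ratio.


Radius of gyration r = d / 4 = 101 / 4 = 25.25 mm
L_eff = 3000.0 mm
Slenderness ratio = L / r = 3000.0 / 25.25 = 118.81 (dimensionless)

118.81 (dimensionless)


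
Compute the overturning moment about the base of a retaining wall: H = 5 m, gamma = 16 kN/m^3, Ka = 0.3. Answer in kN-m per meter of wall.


Pa = 0.5 * Ka * gamma * H^2
= 0.5 * 0.3 * 16 * 5^2
= 60.0 kN/m
Arm = H / 3 = 5 / 3 = 1.6667 m
Mo = Pa * arm = Pa * H / 3 = 60.0 * 5 / 3 = 100.0 kN-m/m

100.0 kN-m/m


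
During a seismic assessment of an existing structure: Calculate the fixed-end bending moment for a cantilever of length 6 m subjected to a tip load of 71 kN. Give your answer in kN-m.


For a cantilever with a point load at the free end:
M_max = P * L = 71 * 6 = 426 kN-m

426 kN-m


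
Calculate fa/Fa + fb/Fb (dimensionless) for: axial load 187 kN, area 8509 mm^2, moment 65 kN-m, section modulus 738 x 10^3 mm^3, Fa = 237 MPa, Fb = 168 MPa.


f_a = P / A = 187000.0 / 8509 = 21.9767 MPa
f_b = M / S = 65000000.0 / 738000.0 = 88.0759 MPa
Ratio = f_a / Fa + f_b / Fb
= 21.9767 / 237 + 88.0759 / 168
= 0.617 (dimensionless)

0.617 (dimensionless)


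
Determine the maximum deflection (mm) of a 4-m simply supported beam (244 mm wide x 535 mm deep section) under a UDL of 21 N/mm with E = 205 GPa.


I = 244 * 535^3 / 12 = 3113650958.33 mm^4
L = 4000.0 mm, w = 21 N/mm, E = 205000.0 MPa
delta = 5 * w * L^4 / (384 * E * I)
= 5 * 21 * 4000.0^4 / (384 * 205000.0 * 3113650958.33)
= 0.1097 mm

0.1097 mm


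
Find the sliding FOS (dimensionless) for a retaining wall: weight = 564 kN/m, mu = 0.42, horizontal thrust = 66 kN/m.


Resisting force = mu * W = 0.42 * 564 = 236.88 kN/m
FOS = Resisting / Driving = 236.88 / 66
= 3.5891 (dimensionless)

3.5891 (dimensionless)


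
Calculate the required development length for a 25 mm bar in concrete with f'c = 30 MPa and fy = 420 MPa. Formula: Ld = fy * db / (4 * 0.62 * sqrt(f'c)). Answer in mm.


Ld = (fy * db) / (4 * 0.62 * sqrt(f'c))
= (420 * 25) / (4 * 0.62 * sqrt(30))
= 10500 / 13.5835
= 773.0 mm

773.0 mm


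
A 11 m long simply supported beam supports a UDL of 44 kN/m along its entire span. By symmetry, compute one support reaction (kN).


Total load = w * L = 44 * 11 = 484 kN
By symmetry, each reaction R = total / 2 = 484 / 2 = 242.0 kN

242.0 kN


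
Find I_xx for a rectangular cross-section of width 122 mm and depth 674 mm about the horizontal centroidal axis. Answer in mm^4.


I = b * h^3 / 12
= 122 * 674^3 / 12
= 122 * 306182024 / 12
= 3112850577.33 mm^4

3112850577.33 mm^4
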